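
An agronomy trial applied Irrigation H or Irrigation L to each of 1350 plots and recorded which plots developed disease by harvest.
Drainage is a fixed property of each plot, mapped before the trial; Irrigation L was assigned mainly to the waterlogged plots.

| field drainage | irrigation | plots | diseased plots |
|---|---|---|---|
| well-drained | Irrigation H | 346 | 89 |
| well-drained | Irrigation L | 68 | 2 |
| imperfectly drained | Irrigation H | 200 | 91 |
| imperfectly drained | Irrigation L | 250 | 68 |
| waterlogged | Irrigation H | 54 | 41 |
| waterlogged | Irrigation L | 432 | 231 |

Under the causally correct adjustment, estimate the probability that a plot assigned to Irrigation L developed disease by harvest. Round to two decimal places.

0.29

Field drainage differs across irrigations for reasons unrelated to any effect of the irrigation itself, and it separately predicts the outcome — a classic confounder. We must compare within field drainage levels.
Standardising Irrigation L to the population field drainage mix: 0.307·2/68 + 0.333·68/250 + 0.360·231/432 = 0.292.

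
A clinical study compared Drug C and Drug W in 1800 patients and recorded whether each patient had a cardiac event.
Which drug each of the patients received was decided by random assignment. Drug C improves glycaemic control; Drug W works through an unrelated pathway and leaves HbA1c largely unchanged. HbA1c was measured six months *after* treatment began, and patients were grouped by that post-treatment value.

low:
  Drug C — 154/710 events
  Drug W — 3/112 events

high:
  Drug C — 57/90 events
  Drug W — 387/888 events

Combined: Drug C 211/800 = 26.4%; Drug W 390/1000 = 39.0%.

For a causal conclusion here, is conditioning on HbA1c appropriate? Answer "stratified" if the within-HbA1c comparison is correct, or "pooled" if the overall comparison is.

The stratified and pooled comparisons disagree (Drug W wins within each HbA1c; Drug C wins overall), so the answer turns on the causal role of HbA1c.
HbA1c is recorded after the drug and is itself shifted by it — it sits on the causal path from drug to outcome. Conditioning on a mediator would strip out part of the effect we want; the pooled comparison gives the total causal effect.
Pooled: Drug C 26.4% vs Drug W 39.0%; Drug C is lower overall.

pooled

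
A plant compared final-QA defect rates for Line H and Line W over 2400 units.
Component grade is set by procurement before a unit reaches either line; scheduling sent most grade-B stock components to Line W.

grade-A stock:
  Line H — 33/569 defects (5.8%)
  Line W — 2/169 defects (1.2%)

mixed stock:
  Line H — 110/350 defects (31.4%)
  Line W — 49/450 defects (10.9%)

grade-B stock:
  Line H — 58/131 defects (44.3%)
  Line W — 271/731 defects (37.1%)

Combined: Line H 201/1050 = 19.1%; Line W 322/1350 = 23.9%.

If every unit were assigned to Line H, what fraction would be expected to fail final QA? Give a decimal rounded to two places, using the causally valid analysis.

Since component grade is a pre-existing factor (not a product of the line) and it affects the outcome on its own, it is a confounder. The stratified rates, not the pooled rate, identify the causal effect.
Standardising Line H to the population component grade mix: 0.307·33/569 + 0.333·110/350 + 0.359·58/131 = 0.282.

0.28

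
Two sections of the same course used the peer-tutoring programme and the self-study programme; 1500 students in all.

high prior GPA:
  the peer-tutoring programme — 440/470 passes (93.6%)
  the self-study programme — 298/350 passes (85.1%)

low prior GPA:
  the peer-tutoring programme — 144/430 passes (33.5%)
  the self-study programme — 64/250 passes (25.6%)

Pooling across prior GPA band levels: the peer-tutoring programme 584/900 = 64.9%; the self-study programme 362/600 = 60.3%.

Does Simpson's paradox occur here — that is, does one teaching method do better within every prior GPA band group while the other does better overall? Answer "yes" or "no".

no

Within each prior GPA band level (high prior GPA 93.6% vs 85.1%; low prior GPA 33.5% vs 25.6%), the peer-tutoring programme has the higher rate every time. Pooled: 64.9% vs 60.3% — the peer-tutoring programme has the higher rate overall. They agree.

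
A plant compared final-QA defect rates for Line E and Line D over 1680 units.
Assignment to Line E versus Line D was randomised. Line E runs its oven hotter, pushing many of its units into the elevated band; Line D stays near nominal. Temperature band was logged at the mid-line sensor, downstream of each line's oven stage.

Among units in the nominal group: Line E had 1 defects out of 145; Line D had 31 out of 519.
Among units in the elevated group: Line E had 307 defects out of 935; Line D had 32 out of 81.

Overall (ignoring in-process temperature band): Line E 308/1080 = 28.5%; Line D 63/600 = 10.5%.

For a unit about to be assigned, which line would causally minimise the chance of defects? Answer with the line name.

Line D

Line E is lower inside every in-process temperature band stratum but Line D is lower in aggregate. Whether to stratify depends on how in-process temperature band relates to the line.
In-process temperature band here is a post-treatment variable shaped by the line; conditioning on it would introduce bias rather than remove it. The overall comparison is the causal one.
Pooled: Line E 28.5% vs Line D 10.5%; Line D is lower overall.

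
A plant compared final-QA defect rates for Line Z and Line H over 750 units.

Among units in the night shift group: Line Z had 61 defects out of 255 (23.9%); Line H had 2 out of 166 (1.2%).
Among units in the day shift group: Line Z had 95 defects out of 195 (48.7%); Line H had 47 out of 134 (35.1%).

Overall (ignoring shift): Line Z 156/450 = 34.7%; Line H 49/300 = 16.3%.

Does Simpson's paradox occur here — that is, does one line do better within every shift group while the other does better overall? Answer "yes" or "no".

no

Within each shift level (night shift 23.9% vs 1.2%; day shift 48.7% vs 35.1%), Line H has the lower rate every time. Pooled: 34.7% vs 16.3% — Line H has the lower rate overall. They agree.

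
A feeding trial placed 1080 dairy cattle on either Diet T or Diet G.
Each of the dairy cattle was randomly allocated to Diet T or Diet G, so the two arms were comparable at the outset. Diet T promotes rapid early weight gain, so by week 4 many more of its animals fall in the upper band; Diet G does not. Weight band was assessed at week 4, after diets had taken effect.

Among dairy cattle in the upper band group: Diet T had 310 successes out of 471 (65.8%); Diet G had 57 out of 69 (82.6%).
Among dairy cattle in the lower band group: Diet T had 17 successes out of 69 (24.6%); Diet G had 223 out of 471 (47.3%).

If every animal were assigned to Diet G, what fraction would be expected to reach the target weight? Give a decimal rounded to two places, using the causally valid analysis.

Stratifying would compare diets among dairy cattle the diets themselves sorted into week-4 weight band groups — a form of selection on an intermediate. The unconditioned pooled rates give the total causal effect.
So P(outcome | do(Diet G)) is just the pooled rate for Diet G: 280/540 = 0.519.

0.52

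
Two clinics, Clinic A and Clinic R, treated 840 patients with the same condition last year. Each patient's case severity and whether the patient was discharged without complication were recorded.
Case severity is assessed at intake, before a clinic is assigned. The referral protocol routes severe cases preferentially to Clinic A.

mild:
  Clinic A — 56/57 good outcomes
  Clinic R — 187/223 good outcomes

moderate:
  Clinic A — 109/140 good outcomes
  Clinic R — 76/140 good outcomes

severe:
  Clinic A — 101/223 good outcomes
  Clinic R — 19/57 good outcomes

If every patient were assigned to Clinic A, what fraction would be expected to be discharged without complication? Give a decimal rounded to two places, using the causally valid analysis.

Case severity differs across clinics for reasons unrelated to any effect of the clinic itself, and it separately predicts the outcome — a classic confounder. We must compare within case severity levels.
Standardising Clinic A to the population case severity mix: 0.333·56/57 + 0.333·109/140 + 0.333·101/223 = 0.738.

0.74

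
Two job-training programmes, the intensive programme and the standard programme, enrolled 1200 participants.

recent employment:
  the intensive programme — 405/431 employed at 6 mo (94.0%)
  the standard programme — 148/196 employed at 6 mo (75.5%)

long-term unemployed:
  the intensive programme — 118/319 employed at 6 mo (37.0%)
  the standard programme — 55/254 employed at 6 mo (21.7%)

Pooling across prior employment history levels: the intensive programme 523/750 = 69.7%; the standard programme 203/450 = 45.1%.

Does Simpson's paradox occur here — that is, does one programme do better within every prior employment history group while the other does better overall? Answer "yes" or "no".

Within each prior employment history level (recent employment 94.0% vs 75.5%; long-term unemployed 37.0% vs 21.7%), the intensive programme has the higher rate every time. Pooled: 69.7% vs 45.1% — the intensive programme has the higher rate overall. They agree.

no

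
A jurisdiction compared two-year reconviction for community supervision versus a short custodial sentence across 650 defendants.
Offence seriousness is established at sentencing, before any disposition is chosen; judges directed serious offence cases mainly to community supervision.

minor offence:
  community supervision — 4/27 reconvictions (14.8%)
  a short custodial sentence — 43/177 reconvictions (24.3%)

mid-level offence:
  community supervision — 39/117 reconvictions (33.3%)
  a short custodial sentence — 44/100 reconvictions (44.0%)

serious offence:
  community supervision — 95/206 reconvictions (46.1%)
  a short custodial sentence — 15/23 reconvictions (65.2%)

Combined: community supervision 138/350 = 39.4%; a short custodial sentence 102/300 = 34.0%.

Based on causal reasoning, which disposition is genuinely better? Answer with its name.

community supervision

Offence seriousness satisfies the back-door criterion: it is not a descendant of the disposition, and it blocks the spurious path from disposition to outcome. Adjusting for it (i.e., using the within-offence seriousness rates) gives the causal effect.
Within each level — minor offence: 14.8% vs 24.3%; mid-level offence: 33.3% vs 44.0%; serious offence: 46.1% vs 65.2% — community supervision is lower every time.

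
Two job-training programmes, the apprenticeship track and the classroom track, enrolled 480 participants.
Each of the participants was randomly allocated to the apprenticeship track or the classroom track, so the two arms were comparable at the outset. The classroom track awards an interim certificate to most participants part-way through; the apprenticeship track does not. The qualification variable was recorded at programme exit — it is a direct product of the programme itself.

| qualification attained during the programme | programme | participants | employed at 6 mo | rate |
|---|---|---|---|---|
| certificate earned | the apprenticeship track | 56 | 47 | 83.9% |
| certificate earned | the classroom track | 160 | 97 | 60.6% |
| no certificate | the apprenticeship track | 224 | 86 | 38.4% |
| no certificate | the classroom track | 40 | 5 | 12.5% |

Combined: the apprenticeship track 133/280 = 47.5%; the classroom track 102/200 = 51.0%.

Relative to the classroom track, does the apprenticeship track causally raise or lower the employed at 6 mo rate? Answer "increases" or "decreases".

decreases

Within every qualification attained during the programme level the apprenticeship track has the higher rate, yet pooled the classroom track does — Simpson's reversal.
Because the programme influences qualification attained during the programme, qualification attained during the programme is a post-treatment mediator, not a confounder. Stratifying on it would bias the estimate; the causal effect is the crude pooled difference.
Pooled: the apprenticeship track 47.5% vs the classroom track 51.0%; the classroom track is higher overall.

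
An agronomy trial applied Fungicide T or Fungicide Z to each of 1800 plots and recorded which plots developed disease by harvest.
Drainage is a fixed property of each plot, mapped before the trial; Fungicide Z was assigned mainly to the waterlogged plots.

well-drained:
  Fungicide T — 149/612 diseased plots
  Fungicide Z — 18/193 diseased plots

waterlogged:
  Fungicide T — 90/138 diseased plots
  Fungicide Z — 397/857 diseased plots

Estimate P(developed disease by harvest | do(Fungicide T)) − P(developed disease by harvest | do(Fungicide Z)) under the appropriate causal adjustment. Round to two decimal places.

+0.17

Nothing the fungicide does changes field drainage; the imbalance is an allocation artefact. With field drainage also predicting the outcome, the pooled figure is confounded, and the within-stratum comparison is the causal one.
Adjusting over the population distribution of field drainage: 0.447·(0.243−0.093) + 0.553·(0.652−0.463) = +0.172.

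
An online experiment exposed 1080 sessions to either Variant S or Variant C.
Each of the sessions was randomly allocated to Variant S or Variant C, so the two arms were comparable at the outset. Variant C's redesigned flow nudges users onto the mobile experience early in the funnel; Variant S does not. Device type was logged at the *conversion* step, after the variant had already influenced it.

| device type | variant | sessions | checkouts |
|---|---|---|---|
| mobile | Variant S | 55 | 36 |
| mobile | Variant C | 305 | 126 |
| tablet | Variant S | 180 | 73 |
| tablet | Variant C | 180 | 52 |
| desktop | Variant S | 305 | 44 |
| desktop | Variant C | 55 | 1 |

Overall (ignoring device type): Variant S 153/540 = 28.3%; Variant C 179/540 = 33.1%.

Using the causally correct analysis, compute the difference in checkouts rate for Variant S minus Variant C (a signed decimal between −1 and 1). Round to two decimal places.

-0.05

Variant S is higher inside every device type stratum but Variant C is higher in aggregate. Whether to stratify depends on how device type relates to the variant.
Device type is recorded after the variant and is itself shifted by it — it sits on the causal path from variant to outcome. Conditioning on a mediator would strip out part of the effect we want; the pooled comparison gives the total causal effect.
The causal difference is the pooled difference: 0.283 − 0.331 = -0.048.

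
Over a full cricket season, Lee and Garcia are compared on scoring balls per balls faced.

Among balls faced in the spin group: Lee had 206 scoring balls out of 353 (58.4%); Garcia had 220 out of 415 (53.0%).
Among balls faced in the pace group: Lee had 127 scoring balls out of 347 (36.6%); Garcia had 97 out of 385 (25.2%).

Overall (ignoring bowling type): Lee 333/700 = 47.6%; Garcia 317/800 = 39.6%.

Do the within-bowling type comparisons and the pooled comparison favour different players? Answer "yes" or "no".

no

Within each bowling type level (spin 58.4% vs 53.0%; pace 36.6% vs 25.2%), Lee has the higher rate every time. Pooled: 47.6% vs 39.6% — Lee has the higher rate overall. They agree.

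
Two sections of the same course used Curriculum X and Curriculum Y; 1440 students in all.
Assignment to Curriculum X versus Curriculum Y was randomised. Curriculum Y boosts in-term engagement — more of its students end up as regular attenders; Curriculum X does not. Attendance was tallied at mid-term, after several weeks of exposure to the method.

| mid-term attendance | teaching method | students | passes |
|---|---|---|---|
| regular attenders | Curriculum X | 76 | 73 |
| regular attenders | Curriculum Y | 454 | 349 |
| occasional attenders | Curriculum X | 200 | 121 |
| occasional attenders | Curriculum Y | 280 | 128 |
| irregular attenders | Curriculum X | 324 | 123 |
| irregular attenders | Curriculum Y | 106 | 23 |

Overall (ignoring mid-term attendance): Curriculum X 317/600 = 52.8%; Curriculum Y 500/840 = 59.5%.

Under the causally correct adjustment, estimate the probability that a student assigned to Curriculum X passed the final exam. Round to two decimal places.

Mid-term attendance here is a post-treatment variable shaped by the teaching method; conditioning on it would introduce bias rather than remove it. The overall comparison is the causal one.
So P(outcome | do(Curriculum X)) is just the pooled rate for Curriculum X: 317/600 = 0.528.

0.53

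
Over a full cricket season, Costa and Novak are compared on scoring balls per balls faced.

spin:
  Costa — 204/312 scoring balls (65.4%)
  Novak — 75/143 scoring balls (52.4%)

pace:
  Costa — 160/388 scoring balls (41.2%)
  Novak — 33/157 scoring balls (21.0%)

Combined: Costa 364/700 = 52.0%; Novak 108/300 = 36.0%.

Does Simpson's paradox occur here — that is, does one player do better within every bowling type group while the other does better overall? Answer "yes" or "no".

Within each bowling type level (spin 65.4% vs 52.4%; pace 41.2% vs 21.0%), Costa has the higher rate every time. Pooled: 52.0% vs 36.0% — Costa has the higher rate overall. They agree.

no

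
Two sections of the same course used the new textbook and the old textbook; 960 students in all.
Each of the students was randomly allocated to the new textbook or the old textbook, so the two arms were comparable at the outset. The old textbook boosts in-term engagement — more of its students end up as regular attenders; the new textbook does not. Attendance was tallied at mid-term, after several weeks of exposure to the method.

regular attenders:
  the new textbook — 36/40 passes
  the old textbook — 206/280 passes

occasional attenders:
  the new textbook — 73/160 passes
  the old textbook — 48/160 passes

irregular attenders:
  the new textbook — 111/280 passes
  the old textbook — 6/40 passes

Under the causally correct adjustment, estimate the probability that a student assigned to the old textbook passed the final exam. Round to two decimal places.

0.54

Within every mid-term attendance level the new textbook has the higher rate, yet pooled the old textbook does — Simpson's reversal.
Mid-term attendance is recorded after the teaching method and is itself shifted by it — it sits on the causal path from teaching method to outcome. Conditioning on a mediator would strip out part of the effect we want; the pooled comparison gives the total causal effect.
So P(outcome | do(the old textbook)) is just the pooled rate for the old textbook: 260/480 = 0.542.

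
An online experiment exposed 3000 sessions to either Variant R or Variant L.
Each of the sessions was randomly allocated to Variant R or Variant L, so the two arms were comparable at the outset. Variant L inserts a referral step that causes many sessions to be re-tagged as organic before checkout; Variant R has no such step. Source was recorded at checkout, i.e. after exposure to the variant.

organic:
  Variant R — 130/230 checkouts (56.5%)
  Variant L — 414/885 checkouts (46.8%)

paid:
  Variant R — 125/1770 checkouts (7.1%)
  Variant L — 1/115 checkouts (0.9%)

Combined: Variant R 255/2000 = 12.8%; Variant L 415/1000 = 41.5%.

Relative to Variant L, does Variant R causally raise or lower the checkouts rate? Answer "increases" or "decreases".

decreases

The traffic source-specific comparison favours Variant R throughout, but the pooled figures favour Variant L. The question is whether to condition on traffic source.
Stratifying would compare variants among sessions the variants themselves sorted into traffic source groups — a form of selection on an intermediate. The unconditioned pooled rates give the total causal effect.
Pooled: Variant R 12.8% vs Variant L 41.5%; Variant L is higher overall.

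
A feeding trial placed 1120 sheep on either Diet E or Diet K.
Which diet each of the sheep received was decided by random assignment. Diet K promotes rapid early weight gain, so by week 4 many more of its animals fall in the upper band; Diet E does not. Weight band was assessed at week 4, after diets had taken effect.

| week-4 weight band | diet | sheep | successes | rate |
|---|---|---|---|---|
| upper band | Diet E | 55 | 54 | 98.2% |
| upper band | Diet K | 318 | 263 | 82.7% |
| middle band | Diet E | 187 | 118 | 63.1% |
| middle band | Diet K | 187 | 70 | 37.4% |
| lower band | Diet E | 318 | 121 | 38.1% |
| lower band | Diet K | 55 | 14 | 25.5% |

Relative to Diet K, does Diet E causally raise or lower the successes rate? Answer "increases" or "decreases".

Week-4 weight band here is a post-treatment variable shaped by the diet; conditioning on it would introduce bias rather than remove it. The overall comparison is the causal one.
Pooled: Diet E 52.3% vs Diet K 62.0%; Diet K is higher overall.

decreases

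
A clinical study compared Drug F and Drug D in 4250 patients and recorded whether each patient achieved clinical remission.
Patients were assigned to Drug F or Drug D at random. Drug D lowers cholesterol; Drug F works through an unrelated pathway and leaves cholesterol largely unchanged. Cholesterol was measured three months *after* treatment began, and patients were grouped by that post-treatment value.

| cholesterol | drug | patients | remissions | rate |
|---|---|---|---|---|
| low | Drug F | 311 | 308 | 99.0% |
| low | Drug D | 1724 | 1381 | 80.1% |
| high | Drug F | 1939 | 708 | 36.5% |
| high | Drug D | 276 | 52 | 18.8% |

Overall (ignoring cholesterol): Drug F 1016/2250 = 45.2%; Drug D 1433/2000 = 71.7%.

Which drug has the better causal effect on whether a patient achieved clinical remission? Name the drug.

Cholesterol here is a post-treatment variable shaped by the drug; conditioning on it would introduce bias rather than remove it. The overall comparison is the causal one.
Pooled: Drug F 45.2% vs Drug D 71.7%; Drug D is higher overall.

Drug D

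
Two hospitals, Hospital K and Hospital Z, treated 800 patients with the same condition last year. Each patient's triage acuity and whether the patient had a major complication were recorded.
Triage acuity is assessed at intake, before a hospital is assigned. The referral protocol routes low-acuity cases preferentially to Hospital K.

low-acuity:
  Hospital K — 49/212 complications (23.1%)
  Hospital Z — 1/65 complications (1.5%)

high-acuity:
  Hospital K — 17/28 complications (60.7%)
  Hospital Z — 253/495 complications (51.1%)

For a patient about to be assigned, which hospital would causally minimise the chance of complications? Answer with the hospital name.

The triage acuity-specific comparison favours Hospital Z throughout, but the pooled figures favour Hospital K. The question is whether to condition on triage acuity.
Triage acuity is set before the hospital has any effect — it is not caused by the hospital — and it independently drives the outcome. That makes it a confounder, so the causal comparison is within triage acuity levels.
Within each level — low-acuity: 23.1% vs 1.5%; high-acuity: 60.7% vs 51.1% — Hospital Z is lower every time.

Hospital Z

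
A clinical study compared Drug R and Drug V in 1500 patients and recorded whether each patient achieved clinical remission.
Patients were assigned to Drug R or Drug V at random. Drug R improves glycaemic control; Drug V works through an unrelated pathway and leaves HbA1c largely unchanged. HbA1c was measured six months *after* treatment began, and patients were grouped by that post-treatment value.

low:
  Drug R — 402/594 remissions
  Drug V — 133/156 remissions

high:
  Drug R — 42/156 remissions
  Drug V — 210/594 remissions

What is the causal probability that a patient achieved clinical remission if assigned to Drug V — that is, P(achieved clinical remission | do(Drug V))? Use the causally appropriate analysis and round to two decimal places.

0.46

HbA1c is recorded after the drug and is itself shifted by it — it sits on the causal path from drug to outcome. Conditioning on a mediator would strip out part of the effect we want; the pooled comparison gives the total causal effect.
So P(outcome | do(Drug V)) is just the pooled rate for Drug V: 343/750 = 0.457.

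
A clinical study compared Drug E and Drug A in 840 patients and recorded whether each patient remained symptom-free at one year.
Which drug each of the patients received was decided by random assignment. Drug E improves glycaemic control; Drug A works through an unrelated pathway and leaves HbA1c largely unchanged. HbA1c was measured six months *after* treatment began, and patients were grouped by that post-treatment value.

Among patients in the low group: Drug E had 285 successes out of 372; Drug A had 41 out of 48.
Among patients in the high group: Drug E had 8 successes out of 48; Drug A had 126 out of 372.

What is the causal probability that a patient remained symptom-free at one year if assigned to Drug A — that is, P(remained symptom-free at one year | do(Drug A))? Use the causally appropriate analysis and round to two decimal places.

0.40

The stratified and pooled comparisons disagree (Drug A wins within each HbA1c; Drug E wins overall), so the answer turns on the causal role of HbA1c.
HbA1c is downstream of the drug. One should not condition on a consequence of treatment, so the overall rates are the right comparison.
So P(outcome | do(Drug A)) is just the pooled rate for Drug A: 167/420 = 0.398.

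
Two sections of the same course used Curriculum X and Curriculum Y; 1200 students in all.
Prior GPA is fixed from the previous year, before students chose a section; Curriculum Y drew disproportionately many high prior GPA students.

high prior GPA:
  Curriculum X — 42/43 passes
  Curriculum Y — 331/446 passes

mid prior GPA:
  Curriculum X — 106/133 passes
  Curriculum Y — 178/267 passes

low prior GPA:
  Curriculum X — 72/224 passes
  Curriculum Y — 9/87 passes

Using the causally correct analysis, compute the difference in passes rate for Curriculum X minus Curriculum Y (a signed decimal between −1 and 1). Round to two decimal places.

+0.20

Prior GPA band satisfies the back-door criterion: it is not a descendant of the teaching method, and it blocks the spurious path from teaching method to outcome. Adjusting for it (i.e., using the within-prior GPA band rates) gives the causal effect.
Adjusting over the population distribution of prior GPA band: 0.407·(0.977−0.742) + 0.333·(0.797−0.667) + 0.259·(0.321−0.103) = +0.196.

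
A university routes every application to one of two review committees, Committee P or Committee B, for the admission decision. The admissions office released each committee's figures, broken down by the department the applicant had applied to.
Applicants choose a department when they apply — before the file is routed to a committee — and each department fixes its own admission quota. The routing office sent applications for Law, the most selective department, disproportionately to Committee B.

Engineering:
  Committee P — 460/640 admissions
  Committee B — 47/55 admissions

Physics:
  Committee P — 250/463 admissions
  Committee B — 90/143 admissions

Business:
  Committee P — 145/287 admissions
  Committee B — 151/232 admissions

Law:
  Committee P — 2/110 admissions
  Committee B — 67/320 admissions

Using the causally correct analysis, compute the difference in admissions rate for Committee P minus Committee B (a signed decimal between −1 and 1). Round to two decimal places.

The stratified and pooled comparisons disagree (Committee B wins within each department; Committee P wins overall), so the answer turns on the causal role of department.
The imbalance in department arose from how applicants were allocated, not from anything the review committee did; and department independently affects the outcome. The pooled gap is confounded — condition on department.
Adjusting over the population distribution of department: 0.309·(0.719−0.855) + 0.269·(0.540−0.629) + 0.231·(0.505−0.651) + 0.191·(0.018−0.209) = -0.136.

-0.14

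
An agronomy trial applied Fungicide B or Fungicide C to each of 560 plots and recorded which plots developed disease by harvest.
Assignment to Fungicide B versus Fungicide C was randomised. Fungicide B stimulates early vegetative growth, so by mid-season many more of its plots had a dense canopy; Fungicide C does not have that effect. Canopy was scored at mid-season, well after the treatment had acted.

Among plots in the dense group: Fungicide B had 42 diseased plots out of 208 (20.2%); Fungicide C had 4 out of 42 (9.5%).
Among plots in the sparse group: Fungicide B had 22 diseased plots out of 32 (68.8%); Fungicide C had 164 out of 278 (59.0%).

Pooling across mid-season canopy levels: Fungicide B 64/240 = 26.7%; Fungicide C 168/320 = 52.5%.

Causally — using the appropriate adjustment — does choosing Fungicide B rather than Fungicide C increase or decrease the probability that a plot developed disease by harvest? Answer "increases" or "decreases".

Mid-season canopy is recorded after the fungicide and is itself shifted by it — it sits on the causal path from fungicide to outcome. Conditioning on a mediator would strip out part of the effect we want; the pooled comparison gives the total causal effect.
Pooled: Fungicide B 26.7% vs Fungicide C 52.5%; Fungicide B is lower overall.

decreases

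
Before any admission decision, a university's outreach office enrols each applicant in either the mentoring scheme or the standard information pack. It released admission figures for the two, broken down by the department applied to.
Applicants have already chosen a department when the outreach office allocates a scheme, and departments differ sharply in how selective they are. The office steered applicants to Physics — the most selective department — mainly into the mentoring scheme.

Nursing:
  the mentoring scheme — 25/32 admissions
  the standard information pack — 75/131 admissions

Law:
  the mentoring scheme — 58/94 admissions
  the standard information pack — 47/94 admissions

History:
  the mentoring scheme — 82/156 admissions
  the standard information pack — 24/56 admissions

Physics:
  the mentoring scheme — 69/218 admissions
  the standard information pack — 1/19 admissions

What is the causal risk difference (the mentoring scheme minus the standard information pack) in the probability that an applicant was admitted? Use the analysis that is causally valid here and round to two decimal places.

the mentoring scheme is higher inside every department stratum but the standard information pack is higher in aggregate. Whether to stratify depends on how department relates to the outreach scheme.
Here department is a common cause — it drives both which outreach scheme a case falls under and the outcome. The crude comparison mixes populations; the stratum-specific rates are the causally relevant ones.
Adjusting over the population distribution of department: 0.204·(0.781−0.573) + 0.235·(0.617−0.500) + 0.265·(0.526−0.429) + 0.296·(0.317−0.053) = +0.174.

+0.17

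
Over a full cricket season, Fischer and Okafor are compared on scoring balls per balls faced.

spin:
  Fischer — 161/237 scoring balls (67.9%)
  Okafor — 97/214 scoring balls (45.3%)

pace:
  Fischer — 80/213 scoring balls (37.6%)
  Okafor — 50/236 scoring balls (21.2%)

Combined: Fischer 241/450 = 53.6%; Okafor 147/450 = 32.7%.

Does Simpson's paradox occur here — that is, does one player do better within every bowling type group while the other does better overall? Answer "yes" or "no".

Within each bowling type level (spin 67.9% vs 45.3%; pace 37.6% vs 21.2%), Fischer has the higher rate every time. Pooled: 53.6% vs 32.7% — Fischer has the higher rate overall. They agree.

no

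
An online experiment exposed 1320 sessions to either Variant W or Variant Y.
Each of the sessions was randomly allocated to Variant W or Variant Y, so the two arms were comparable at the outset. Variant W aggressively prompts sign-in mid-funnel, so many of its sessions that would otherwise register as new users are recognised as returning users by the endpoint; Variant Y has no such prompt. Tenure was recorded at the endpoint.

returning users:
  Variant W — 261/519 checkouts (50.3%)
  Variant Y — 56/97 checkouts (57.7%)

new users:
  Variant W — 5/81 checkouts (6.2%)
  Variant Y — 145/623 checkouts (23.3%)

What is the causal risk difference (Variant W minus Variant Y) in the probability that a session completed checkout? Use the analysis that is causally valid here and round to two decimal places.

+0.16

User tenure lies on the pathway variant → user tenure → outcome, so adjusting for it blocks the indirect effect. For the total causal effect of variant, use the unadjusted pooled rates.
The causal difference is the pooled difference: 0.443 − 0.279 = +0.164.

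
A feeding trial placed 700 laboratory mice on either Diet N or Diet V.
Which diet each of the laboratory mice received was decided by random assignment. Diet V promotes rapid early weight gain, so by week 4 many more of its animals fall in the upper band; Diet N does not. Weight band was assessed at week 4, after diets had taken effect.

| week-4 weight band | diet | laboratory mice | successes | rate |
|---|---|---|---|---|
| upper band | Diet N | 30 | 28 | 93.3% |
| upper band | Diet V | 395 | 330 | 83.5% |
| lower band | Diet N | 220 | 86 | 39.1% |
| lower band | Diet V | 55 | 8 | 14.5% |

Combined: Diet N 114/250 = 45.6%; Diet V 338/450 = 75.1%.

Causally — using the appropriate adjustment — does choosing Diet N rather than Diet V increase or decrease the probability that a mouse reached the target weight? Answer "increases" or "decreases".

Within every week-4 weight band level Diet N has the higher rate, yet pooled Diet V does — Simpson's reversal.
Stratifying would compare diets among laboratory mice the diets themselves sorted into week-4 weight band groups — a form of selection on an intermediate. The unconditioned pooled rates give the total causal effect.
Pooled: Diet N 45.6% vs Diet V 75.1%; Diet V is higher overall.

decreases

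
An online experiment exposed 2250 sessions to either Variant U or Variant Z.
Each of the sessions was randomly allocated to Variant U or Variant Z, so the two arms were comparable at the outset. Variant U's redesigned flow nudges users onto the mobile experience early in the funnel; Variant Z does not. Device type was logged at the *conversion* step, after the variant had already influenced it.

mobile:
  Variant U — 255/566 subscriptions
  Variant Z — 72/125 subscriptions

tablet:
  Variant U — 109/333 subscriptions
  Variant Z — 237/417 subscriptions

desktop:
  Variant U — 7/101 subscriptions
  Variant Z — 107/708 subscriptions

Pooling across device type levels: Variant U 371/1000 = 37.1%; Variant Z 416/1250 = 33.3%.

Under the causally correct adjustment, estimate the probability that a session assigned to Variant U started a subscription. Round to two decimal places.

Because the variant influences device type, device type is a post-treatment mediator, not a confounder. Stratifying on it would bias the estimate; the causal effect is the crude pooled difference.
So P(outcome | do(Variant U)) is just the pooled rate for Variant U: 371/1000 = 0.371.

0.37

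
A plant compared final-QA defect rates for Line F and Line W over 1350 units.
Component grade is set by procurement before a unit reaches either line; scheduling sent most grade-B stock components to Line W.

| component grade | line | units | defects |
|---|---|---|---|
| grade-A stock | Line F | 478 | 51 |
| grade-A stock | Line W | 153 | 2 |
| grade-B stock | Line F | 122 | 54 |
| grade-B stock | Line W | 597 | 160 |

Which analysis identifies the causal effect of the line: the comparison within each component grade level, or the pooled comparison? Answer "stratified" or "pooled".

stratified

The component grade-specific comparison favours Line W throughout, but the pooled figures favour Line F. The question is whether to condition on component grade.
Component grade satisfies the back-door criterion: it is not a descendant of the line, and it blocks the spurious path from line to outcome. Adjusting for it (i.e., using the within-component grade rates) gives the causal effect.
Within each level — grade-A stock: 10.7% vs 1.3%; grade-B stock: 44.3% vs 26.8% — Line W is lower every time.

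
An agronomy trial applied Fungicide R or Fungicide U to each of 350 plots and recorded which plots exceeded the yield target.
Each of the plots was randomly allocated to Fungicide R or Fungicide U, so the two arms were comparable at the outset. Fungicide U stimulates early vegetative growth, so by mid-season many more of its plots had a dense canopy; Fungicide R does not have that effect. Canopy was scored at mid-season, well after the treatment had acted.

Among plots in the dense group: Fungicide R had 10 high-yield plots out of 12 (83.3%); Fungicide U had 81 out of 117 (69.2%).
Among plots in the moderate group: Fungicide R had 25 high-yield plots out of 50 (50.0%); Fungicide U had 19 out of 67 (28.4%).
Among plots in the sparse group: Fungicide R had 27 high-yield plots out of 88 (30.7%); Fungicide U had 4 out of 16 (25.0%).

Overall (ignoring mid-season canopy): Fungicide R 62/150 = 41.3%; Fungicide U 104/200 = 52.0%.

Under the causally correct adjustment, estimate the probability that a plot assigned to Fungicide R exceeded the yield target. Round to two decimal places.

0.41

Within every mid-season canopy level Fungicide R has the higher rate, yet pooled Fungicide U does — Simpson's reversal.
Mid-season canopy is recorded after the fungicide and is itself shifted by it — it sits on the causal path from fungicide to outcome. Conditioning on a mediator would strip out part of the effect we want; the pooled comparison gives the total causal effect.
So P(outcome | do(Fungicide R)) is just the pooled rate for Fungicide R: 62/150 = 0.413.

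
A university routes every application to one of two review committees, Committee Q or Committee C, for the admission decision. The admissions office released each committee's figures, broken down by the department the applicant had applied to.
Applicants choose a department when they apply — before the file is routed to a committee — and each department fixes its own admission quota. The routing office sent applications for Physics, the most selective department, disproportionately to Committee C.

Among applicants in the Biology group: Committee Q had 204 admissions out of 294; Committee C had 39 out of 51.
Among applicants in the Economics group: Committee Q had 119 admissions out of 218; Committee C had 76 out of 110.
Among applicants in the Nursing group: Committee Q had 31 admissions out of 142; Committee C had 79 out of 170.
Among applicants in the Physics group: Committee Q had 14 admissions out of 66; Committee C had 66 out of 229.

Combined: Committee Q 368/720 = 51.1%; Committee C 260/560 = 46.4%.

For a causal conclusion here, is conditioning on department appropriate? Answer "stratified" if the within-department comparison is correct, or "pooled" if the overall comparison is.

Nothing the review committee does changes department; the imbalance is an allocation artefact. With department also predicting the outcome, the pooled figure is confounded, and the within-stratum comparison is the causal one.
Within each level — Biology: 69.4% vs 76.5%; Economics: 54.6% vs 69.1%; Nursing: 21.8% vs 46.5%; Physics: 21.2% vs 28.8% — Committee C is higher every time.

stratified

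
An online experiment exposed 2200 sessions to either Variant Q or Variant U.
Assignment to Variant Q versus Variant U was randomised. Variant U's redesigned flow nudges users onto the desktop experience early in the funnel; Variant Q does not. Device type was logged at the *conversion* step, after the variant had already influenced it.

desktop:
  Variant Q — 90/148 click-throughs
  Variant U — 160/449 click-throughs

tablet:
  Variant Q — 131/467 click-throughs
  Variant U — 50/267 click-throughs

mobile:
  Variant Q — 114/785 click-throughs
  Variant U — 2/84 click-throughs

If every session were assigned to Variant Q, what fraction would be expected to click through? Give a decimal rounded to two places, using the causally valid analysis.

0.24

Variant Q is higher inside every device type stratum but Variant U is higher in aggregate. Whether to stratify depends on how device type relates to the variant.
Stratifying would compare variants among sessions the variants themselves sorted into device type groups — a form of selection on an intermediate. The unconditioned pooled rates give the total causal effect.
So P(outcome | do(Variant Q)) is just the pooled rate for Variant Q: 335/1400 = 0.239.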